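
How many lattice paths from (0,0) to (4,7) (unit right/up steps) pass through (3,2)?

Paths (0,0)->(3,2): C(5,2) = 10.
Paths (3,2)->(4,7): C(6,5) = 6.
By multiplication principle: 10 x 6.

Final answer: 60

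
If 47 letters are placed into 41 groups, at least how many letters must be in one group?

By the pigeonhole principle: ceiling(47/41).

Final answer: 2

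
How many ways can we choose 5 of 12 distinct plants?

C(12,5) = 12!/(5! x (12-5)!).

Final answer: C(12,5) = 792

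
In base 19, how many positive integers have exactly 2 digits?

In base 19, the leading digit has 18 choices (1..18); each of the remaining 1 digits has 19 choices.
Total: 18 x 19^1.

Final answer: 342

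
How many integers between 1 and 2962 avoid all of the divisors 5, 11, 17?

|div by 5|=592, |div by 11|=269, |div by 17|=174.
|div by 5&11|=53, |div by 5&17|=34, |div by 11&17|=15, |div by all|=3.
By inclusion-exclusion, divisible by at least one: 592+269+174-53-34-15+3 = 936.
Not divisible by any: 2962 - 936.

Final answer: 2026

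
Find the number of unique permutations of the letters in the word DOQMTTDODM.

Letters (D:3, M:2, O:2, Q:1, T:2). Total letters: 10.
Permutations = 10!/(3! x 2! x 2! x 2!).

Final answer: 75600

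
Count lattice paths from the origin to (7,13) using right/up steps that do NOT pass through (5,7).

Total paths to (7,13): C(20,13) = 77520.
Paths through (5,7): C(12,7) x C(8,6) = 22176.
Avoiding (5,7): 77520 - 22176.

Final answer: 55344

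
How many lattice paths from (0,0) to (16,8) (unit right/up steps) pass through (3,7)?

Paths (0,0)->(3,7): C(10,7) = 120.
Paths (3,7)->(16,8): C(14,1) = 14.
By multiplication principle: 120 x 14.

Final answer: 1680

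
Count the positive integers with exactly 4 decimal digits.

First digit: 9 choices (1-9). Each of the remaining 3 digits: 10 choices.
Total: 9 x 10^3.

Final answer: 9000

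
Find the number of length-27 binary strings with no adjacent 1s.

Classify by the final bit: ...0 gives a(n-1) strings, ...01 gives a(n-2) strings. Thus a(n) = a(n-1) + a(n-2) with a(1)=2, a(2)=3.
Computing successive values: a(1)=2, a(2)=3, a(3)=5, a(4)=8, a(5)=13, a(6)=21, a(7)=34, a(8)=55, a(9)=89, a(10)=144, a(11)=233, a(12)=377, a(13)=610, a(14)=987, a(15)=1597, a(16)=2584, a(17)=4181, a(18)=6765, a(19)=10946, a(20)=17711, a(21)=28657, a(22)=46368, a(23)=75025, a(24)=121393, a(25)=196418, a(26)=317811, a(27)=514229.

Final answer: 514229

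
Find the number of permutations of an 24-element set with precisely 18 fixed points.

Choose which 18 elements are fixed: C(24,18) = 134596.
Derange the remaining 6 using D(j) = (j-1)(D(j-1) + D(j-2)), D(0)=1, D(1)=0: D(2)=1, D(3)=2, D(4)=9, D(5)=44, D(6)=265.
Total: 134596 x 265.

Final answer: C(24,18) D(6) = 35667940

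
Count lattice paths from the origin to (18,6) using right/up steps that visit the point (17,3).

Paths (0,0)->(17,3): C(20,3) = 1140.
Paths (17,3)->(18,6): C(4,3) = 4.
By multiplication principle: 1140 x 4.

Final answer: 4560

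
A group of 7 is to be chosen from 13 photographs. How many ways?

C(13,7) = 13!/(7! x 6!).

Final answer: \binom{13}{7} = 1716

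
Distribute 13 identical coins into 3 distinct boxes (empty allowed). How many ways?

Stars and bars: C(n+k-1, k-1) = C(15,2).

Final answer: C(15,2) = 105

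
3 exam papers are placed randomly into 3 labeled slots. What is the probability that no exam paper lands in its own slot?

D(n) = (n-1)(D(n-1) + D(n-2)), D(0)=1, D(1)=0.
Building up: D(2)=1, D(3)=2.
Total arrangements: 3! = 6.
Probability = D(3)/3! = 1/3.

Final answer: D(3)/3! = 2/6 = 0.333333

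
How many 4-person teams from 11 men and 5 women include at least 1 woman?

Sum over valid woman counts:
C(5,1)C(11,3) = 825
C(5,2)C(11,2) = 550
C(5,3)C(11,1) = 110
C(5,4)C(11,0) = 5
Total: 825 + 550 + 110 + 5.

Final answer: 1490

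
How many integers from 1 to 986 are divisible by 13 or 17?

Multiples of 13: 75. Multiples of 17: 58. Of both (lcm=221): 4.
By inclusion-exclusion: 75 + 58 - 4.

Final answer: 129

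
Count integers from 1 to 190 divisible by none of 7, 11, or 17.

|div by 7|=27, |div by 11|=17, |div by 17|=11.
|div by 7&11|=2, |div by 7&17|=1, |div by 11&17|=1, |div by all|=0.
By inclusion-exclusion, divisible by at least one: 27+17+11-2-1-1+0 = 51.
Not divisible by any: 190 - 51.

Final answer: 139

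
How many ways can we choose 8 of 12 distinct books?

C(12,8) = 12!/(8! x (12-8)!).

Final answer: C(12,8) = 495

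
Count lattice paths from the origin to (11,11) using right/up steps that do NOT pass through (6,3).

Total paths to (11,11): C(22,11) = 705432.
Paths through (6,3): C(9,3) x C(13,8) = 108108.
Avoiding (6,3): 705432 - 108108.

Final answer: 597324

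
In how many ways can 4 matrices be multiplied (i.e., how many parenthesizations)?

This is counted by the nth Catalan number C_n. Here n = 4 - 1 = 3.
C_n = C(2n,n)/(n+1), so C_{3} = C(6,3)/4 = 20/4.

Final answer: C_{3} = 5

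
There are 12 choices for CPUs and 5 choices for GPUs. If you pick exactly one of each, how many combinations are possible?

By the multiplication principle: 12 x 5.

Final answer: 60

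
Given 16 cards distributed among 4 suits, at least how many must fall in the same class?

By pigeonhole with 16 objects and 4 categories: ceiling(16/4).

Final answer: 4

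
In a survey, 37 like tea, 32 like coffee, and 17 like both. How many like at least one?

|A union B| = |A| + |B| - |A intersect B| = 37 + 32 - 17.

Final answer: 52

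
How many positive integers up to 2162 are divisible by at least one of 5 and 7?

Multiples of 5: 432. Multiples of 7: 308. Of both (lcm=35): 61.
By inclusion-exclusion: 432 + 308 - 61.

Final answer: 679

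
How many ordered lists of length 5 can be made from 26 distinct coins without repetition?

P(26,5) = 26!/(26-5)! = 26!/21!.

Final answer: P(26,5) = 7893600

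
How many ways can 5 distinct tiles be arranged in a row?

The number of ways to arrange 5 distinct objects is 5!.

Final answer: 5! = 120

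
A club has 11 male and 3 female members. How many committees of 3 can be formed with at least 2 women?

Sum over valid woman counts:
C(3,2)C(11,1) = 33
C(3,3)C(11,0) = 1
Total: 33 + 1.

Final answer: 34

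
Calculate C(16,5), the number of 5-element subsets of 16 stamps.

C(16,5) = 16!/(5! x 11!).

Final answer: \binom{16}{5} = 4368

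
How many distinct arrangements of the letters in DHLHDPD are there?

Letters (D:3, H:2, L:1, P:1). Total letters: 7.
Permutations = 7!/(3! x 2!).

Final answer: 420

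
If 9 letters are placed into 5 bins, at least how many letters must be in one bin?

By the pigeonhole principle: ceiling(9/5).

Final answer: 2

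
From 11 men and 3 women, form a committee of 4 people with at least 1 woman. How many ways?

Sum over valid woman counts:
C(3,1)C(11,3) = 495
C(3,2)C(11,2) = 165
C(3,3)C(11,1) = 11
Total: 495 + 165 + 11.

Final answer: 671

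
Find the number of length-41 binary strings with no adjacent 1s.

A valid string ends in 0 (append to any length-(n-1) valid string) or in 01 (append to any length-(n-2) valid string), so a(n) = a(n-1) + a(n-2) with a(1)=2, a(2)=3.
Computing successive values: a(1)=2, a(2)=3, a(3)=5, a(4)=8, a(5)=13, a(6)=21, a(7)=34, a(8)=55, a(9)=89, a(10)=144, a(11)=233, a(12)=377, a(13)=610, a(14)=987, a(15)=1597, a(16)=2584, a(17)=4181, a(18)=6765, a(19)=10946, a(20)=17711, a(21)=28657, a(22)=46368, a(23)=75025, a(24)=121393, a(25)=196418, a(26)=317811, a(27)=514229, a(28)=832040, a(29)=1346269, a(30)=2178309, a(31)=3524578, a(32)=5702887, a(33)=9227465, a(34)=14930352, a(35)=24157817, a(36)=39088169, a(37)=63245986, a(38)=102334155, a(39)=165580141, a(40)=267914296, a(41)=433494437.

Final answer: 433494437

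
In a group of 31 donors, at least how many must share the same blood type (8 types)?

There are 8 possible values for blood type (8 types). With 31 donors and 8 categories, by pigeonhole: ceiling(31/8).

Final answer: 4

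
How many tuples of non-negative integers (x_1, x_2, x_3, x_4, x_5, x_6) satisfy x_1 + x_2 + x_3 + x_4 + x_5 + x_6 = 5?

Stars and bars with 5 stars and 5 bars:
C(5+6-1, 6-1) = C(10,5).

Final answer: C(10,5) = 252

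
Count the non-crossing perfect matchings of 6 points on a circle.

The structures are counted by the Catalan number C_n. Here n = 6/2 = 3.
C_n = C(2n,n) - C(2n,n+1), so C_{3} = C(6,3) - C(6,4) = 20 - 15.

Final answer: C_{3} = 5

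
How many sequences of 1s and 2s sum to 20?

Let f(n) count the ways. The last step is size 1 or 2, so f(n) = f(n-1) + f(n-2) with f(1)=1, f(2)=2.
Iterating the recurrence: f(1)=1, f(2)=2, f(3)=3, f(4)=5, f(5)=8, f(6)=13, f(7)=21, f(8)=34, f(9)=55, f(10)=89, f(11)=144, f(12)=233, f(13)=377, f(14)=610, f(15)=987, f(16)=1597, f(17)=2584, f(18)=4181, f(19)=6765, f(20)=10946.

Final answer: 10946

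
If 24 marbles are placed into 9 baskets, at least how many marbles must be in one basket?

By the pigeonhole principle: ceiling(24/9).

Final answer: 3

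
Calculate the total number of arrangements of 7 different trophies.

The number of ways to arrange 7 distinct objects is 7!.

Final answer: 7! = 5040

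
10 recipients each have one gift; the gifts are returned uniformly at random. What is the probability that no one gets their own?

Derangements satisfy D(n) = (n-1)(D(n-1) + D(n-2)), starting from D(0)=1, D(1)=0.
Building up: D(2)=1, D(3)=2, D(4)=9, D(5)=44, D(6)=265, D(7)=1854, D(8)=14833, D(9)=133496, D(10)=1334961.
Total arrangements: 10! = 3628800.
Probability = D(10)/10! = 16481/44800.

Final answer: D(10)/10! = 1334961/3628800 = 0.367879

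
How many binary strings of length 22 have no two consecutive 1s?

Classify by the final bit: ...0 gives a(n-1) strings, ...01 gives a(n-2) strings. Thus a(n) = a(n-1) + a(n-2) with a(1)=2, a(2)=3.
Building up term by term: a(1)=2, a(2)=3, a(3)=5, a(4)=8, a(5)=13, a(6)=21, a(7)=34, a(8)=55, a(9)=89, a(10)=144, a(11)=233, a(12)=377, a(13)=610, a(14)=987, a(15)=1597, a(16)=2584, a(17)=4181, a(18)=6765, a(19)=10946, a(20)=17711, a(21)=28657, a(22)=46368.

Final answer: 46368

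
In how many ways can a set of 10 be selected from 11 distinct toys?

C(11,10) = 11!/(10! x 1!).

Final answer: \binom{11}{10} = 11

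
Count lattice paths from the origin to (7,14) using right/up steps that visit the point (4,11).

Paths (0,0)->(4,11): C(15,11) = 1365.
Paths (4,11)->(7,14): C(6,3) = 20.
By multiplication principle: 1365 x 20.

Final answer: 27300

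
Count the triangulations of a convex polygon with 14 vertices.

This is counted by the nth Catalan number C_n. Here n = 14 - 2 = 12.
C_n = (2n)!/(n!(n+1)!), so C_{12} = 24!/(12! x 13!) = C(24,12)/13 = 2704156/13.

Final answer: C_{12} = 208012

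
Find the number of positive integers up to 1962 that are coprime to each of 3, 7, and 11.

|div by 3|=654, |div by 7|=280, |div by 11|=178.
|div by 3&7|=93, |div by 3&11|=59, |div by 7&11|=25, |div by all|=8.
By inclusion-exclusion, divisible by at least one: 654+280+178-93-59-25+8 = 943.
Not divisible by any: 1962 - 943.

Final answer: 1019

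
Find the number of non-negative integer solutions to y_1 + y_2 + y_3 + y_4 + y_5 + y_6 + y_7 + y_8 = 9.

Stars and bars with 9 stars and 7 bars:
C(9+8-1, 8-1) = C(16,7).

Final answer: C(16,7) = 11440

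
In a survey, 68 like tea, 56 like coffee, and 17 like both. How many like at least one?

|A union B| = |A| + |B| - |A intersect B| = 68 + 56 - 17.

Final answer: 107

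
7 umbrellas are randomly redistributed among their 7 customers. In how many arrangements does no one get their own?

Use the recurrence D(n) = (n-1)(D(n-1) + D(n-2)) with D(0)=1, D(1)=0.
D(2) = 1 x (0 + 1) = 1
D(3) = 2 x (1 + 0) = 2
D(4) = 3 x (2 + 1) = 9
D(5) = 4 x (9 + 2) = 44
D(6) = 5 x (44 + 9) = 265
D(7) = 6 x (D(6) + D(5)) = 6 x (265 + 44)

Final answer: D(7) = 1854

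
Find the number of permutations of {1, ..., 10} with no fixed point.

D(n) = (n-1)(D(n-1) + D(n-2)), D(0)=1, D(1)=0.
Building up: D(2)=1, D(3)=2, D(4)=9, D(5)=44, D(6)=265, D(7)=1854, D(8)=14833, D(9)=133496.
D(10) = 9 x (D(9) + D(8)) = 9 x (133496 + 14833).

Final answer: D(10) = 1334961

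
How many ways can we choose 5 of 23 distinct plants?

C(23,5) = 23!/(5! x 18!).

Final answer: \binom{23}{5} = 33649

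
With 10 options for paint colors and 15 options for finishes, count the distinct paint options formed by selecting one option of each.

By the multiplication principle: 10 x 15.

Final answer: 150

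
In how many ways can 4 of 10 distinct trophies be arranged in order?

P(10,4) = 10!/(10-4)! = 10!/6!.

Final answer: P(10,4) = 5040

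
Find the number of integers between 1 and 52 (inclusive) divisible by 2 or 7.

Multiples of 2: 26. Multiples of 7: 7. Of both (lcm=14): 3.
By inclusion-exclusion: 26 + 7 - 3.

Final answer: 30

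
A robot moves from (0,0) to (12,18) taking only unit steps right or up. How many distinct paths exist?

Each path has 12 right steps and 18 up steps in some order (30 steps total).
Choose which 18 of the 30 steps are up: C(30,18).

Final answer: C(30,18) = 86493225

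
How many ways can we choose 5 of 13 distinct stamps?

C(13,5) = 13!/(5! x (13-5)!).

Final answer: C(13,5) = 1287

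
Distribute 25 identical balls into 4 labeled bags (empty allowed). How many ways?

Stars and bars: C(n+k-1, k-1) = C(28,3).

Final answer: C(28,3) = 3276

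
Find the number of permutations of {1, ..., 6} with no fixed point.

Use the recurrence D(n) = (n-1)(D(n-1) + D(n-2)) with D(0)=1, D(1)=0.
D(2) = 1 x (0 + 1) = 1
D(3) = 2 x (1 + 0) = 2
D(4) = 3 x (2 + 1) = 9
D(5) = 4 x (9 + 2) = 44
D(6) = 5 x (D(5) + D(4)) = 5 x (44 + 9)

Final answer: D(6) = 265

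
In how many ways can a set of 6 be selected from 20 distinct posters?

C(20,6) = 20!/(6! x 14!).

Final answer: \binom{20}{6} = 38760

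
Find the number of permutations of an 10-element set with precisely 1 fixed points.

Choose which 1 elements are fixed: C(10,1) = 10.
Derange the remaining 9 using D(j) = (j-1)(D(j-1) + D(j-2)), D(0)=1, D(1)=0: D(2)=1, D(3)=2, D(4)=9, D(5)=44, D(6)=265, D(7)=1854, D(8)=14833, D(9)=133496.
Total: 10 x 133496.

Final answer: C(10,1) D(9) = 1334960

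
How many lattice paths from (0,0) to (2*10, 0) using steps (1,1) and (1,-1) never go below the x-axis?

Total monotonic paths to (10,10): C(20,10) = 184756.
A path is bad iff it touches y = x + 1; reflecting its initial segment maps bad paths bijectively onto all paths to (9,11), of which there are C(20,11) = 167960.
Valid Dyck paths: 184756 - 167960.
(These counts are the Catalan numbers.)

Final answer: C_{10} = 16796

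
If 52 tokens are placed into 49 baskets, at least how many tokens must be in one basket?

By the pigeonhole principle: ceiling(52/49).

Final answer: 2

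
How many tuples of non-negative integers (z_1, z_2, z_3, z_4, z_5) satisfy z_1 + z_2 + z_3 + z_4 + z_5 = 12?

Stars and bars with 12 stars and 4 bars:
C(12+5-1, 5-1) = C(16,4).

Final answer: C(16,4) = 1820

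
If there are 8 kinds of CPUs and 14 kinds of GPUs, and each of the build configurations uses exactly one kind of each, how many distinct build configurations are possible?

By the multiplication principle: 8 x 14.

Final answer: 112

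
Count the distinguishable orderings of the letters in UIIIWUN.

Letters (I:3, N:1, U:2, W:1). Total letters: 7.
Permutations = 7!/(3! x 2!).

Final answer: 420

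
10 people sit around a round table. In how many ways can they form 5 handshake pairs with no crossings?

This is counted by the nth Catalan number C_n. Here n = 10/2 = 5.
C_n = C(2n,n)/(n+1), so C_{5} = C(10,5)/6 = 252/6.

Final answer: C_{5} = 42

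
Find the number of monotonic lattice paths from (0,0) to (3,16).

Each path has 3 right steps and 16 up steps in some order (19 steps total).
Choose which 16 of the 19 steps are up: C(19,16).

Final answer: C(19,16) = 969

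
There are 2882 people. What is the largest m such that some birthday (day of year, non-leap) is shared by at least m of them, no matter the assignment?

There are 365 possible values for birthday (day of year, non-leap). With 2882 people and 365 categories, by pigeonhole: ceiling(2882/365).

Final answer: 8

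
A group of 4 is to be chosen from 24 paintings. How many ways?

C(24,4) = 24!/(4! x 20!).

Final answer: \binom{24}{4} = 10626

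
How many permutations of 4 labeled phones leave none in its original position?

Derangements satisfy D(n) = (n-1)(D(n-1) + D(n-2)), starting from D(0)=1, D(1)=0.
D(2) = 1 x (0 + 1) = 1
D(3) = 2 x (1 + 0) = 2
D(4) = 3 x (D(3) + D(2)) = 3 x (2 + 1)

Final answer: D(4) = 9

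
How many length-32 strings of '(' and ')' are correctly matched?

The structures are counted by the Catalan number C_n. Here n = 16 (pairs).
C_n = C(2n,n) - C(2n,n+1), so C_{16} = C(32,16) - C(32,17) = 601080390 - 565722720.

Final answer: C_{16} = 35357670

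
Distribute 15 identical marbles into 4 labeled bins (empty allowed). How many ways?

Stars and bars: C(n+k-1, k-1) = C(18,3).

Final answer: C(18,3) = 816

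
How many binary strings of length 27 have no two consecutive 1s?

Let a(n) count valid strings. If the last bit is 0 the prefix is any valid string of length n-1; if it is 1 the string must end in 01 with a valid prefix of length n-2. So a(n) = a(n-1) + a(n-2), a(1)=2, a(2)=3.
Building up term by term: a(1)=2, a(2)=3, a(3)=5, a(4)=8, a(5)=13, a(6)=21, a(7)=34, a(8)=55, a(9)=89, a(10)=144, a(11)=233, a(12)=377, a(13)=610, a(14)=987, a(15)=1597, a(16)=2584, a(17)=4181, a(18)=6765, a(19)=10946, a(20)=17711, a(21)=28657, a(22)=46368, a(23)=75025, a(24)=121393, a(25)=196418, a(26)=317811, a(27)=514229.

Final answer: 514229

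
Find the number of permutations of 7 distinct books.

The number of ways to arrange 7 distinct objects is 7!.

Final answer: 7! = 5040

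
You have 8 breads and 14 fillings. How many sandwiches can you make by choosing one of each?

By the multiplication principle: 8 x 14.

Final answer: 112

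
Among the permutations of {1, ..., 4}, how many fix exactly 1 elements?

Choose which 1 elements are fixed: C(4,1) = 4.
Derange the remaining 3 using D(j) = (j-1)(D(j-1) + D(j-2)), D(0)=1, D(1)=0: D(2)=1, D(3)=2.
Total: 4 x 2.

Final answer: C(4,1) D(3) = 8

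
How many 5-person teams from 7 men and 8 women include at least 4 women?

Sum over valid woman counts:
C(8,4)C(7,1) = 490
C(8,5)C(7,0) = 56
Total: 490 + 56.

Final answer: 546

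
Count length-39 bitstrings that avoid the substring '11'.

Let a(n) count valid strings. If the last bit is 0 the prefix is any valid string of length n-1; if it is 1 the string must end in 01 with a valid prefix of length n-2. So a(n) = a(n-1) + a(n-2), a(1)=2, a(2)=3.
Computing successive values: a(1)=2, a(2)=3, a(3)=5, a(4)=8, a(5)=13, a(6)=21, a(7)=34, a(8)=55, a(9)=89, a(10)=144, a(11)=233, a(12)=377, a(13)=610, a(14)=987, a(15)=1597, a(16)=2584, a(17)=4181, a(18)=6765, a(19)=10946, a(20)=17711, a(21)=28657, a(22)=46368, a(23)=75025, a(24)=121393, a(25)=196418, a(26)=317811, a(27)=514229, a(28)=832040, a(29)=1346269, a(30)=2178309, a(31)=3524578, a(32)=5702887, a(33)=9227465, a(34)=14930352, a(35)=24157817, a(36)=39088169, a(37)=63245986, a(38)=102334155, a(39)=165580141.

Final answer: 165580141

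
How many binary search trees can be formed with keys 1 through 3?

This is counted by the nth Catalan number C_n. Here n = 3.
C_n = C(2n,n) - C(2n,n+1), so C_{3} = C(6,3) - C(6,4) = 20 - 15.

Final answer: C_{3} = 5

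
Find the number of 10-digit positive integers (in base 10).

These are the integers in [10^9, 10^10), so the count is 10^10 - 10^9 = 9 x 10^9.

Final answer: 9000000000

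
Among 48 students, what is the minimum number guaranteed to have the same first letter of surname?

There are 26 possible values for first letter of surname. With 48 students and 26 categories, by pigeonhole: ceiling(48/26).

Final answer: 2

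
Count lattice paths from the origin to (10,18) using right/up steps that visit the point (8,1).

Paths (0,0)->(8,1): C(9,1) = 9.
Paths (8,1)->(10,18): C(19,17) = 171.
By multiplication principle: 9 x 171.

Final answer: 1539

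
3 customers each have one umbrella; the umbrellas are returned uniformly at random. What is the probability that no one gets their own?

D(n) = (n-1)(D(n-1) + D(n-2)), D(0)=1, D(1)=0.
Building up: D(2)=1, D(3)=2.
Total arrangements: 3! = 6.
Probability = D(3)/3! = 1/3.

Final answer: D(3)/3! = 2/6 = 0.333333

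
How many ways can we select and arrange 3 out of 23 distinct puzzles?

P(23,3) = 23!/(23-3)! = 23!/20!.

Final answer: P(23,3) = 10626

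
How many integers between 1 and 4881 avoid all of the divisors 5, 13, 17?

|div by 5|=976, |div by 13|=375, |div by 17|=287.
|div by 5&13|=75, |div by 5&17|=57, |div by 13&17|=22, |div by all|=4.
By inclusion-exclusion, divisible by at least one: 976+375+287-75-57-22+4 = 1488.
Not divisible by any: 4881 - 1488.

Final answer: 3393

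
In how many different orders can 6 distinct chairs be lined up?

The number of ways to arrange 6 distinct objects is 6!.

Final answer: 6! = 720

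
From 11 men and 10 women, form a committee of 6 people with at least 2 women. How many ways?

Sum over valid woman counts:
C(10,2)C(11,4) = 14850
C(10,3)C(11,3) = 19800
C(10,4)C(11,2) = 11550
C(10,5)C(11,1) = 2772
C(10,6)C(11,0) = 210
Total: 14850 + 19800 + 11550 + 2772 + 210.

Final answer: 49182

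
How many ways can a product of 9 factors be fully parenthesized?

This is a standard Catalan-number count: the answer is C_n. Here n = 9 - 1 = 8.
C_n = C(2n,n)/(n+1), so C_{8} = C(16,8)/9 = 12870/9.

Final answer: C_{8} = 1430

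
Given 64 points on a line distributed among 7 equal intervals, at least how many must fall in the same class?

By pigeonhole with 64 objects and 7 categories: ceiling(64/7).

Final answer: 10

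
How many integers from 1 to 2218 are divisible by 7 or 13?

Multiples of 7: 316. Multiples of 13: 170. Of both (lcm=91): 24.
By inclusion-exclusion: 316 + 170 - 24.

Final answer: 462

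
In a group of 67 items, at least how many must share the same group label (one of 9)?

There are 9 possible values for group label (one of 9). With 67 items and 9 categories, by pigeonhole: ceiling(67/9).

Final answer: 8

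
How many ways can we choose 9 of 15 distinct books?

C(15,9) = 15!/(9! x 6!).

Final answer: \binom{15}{9} = 5005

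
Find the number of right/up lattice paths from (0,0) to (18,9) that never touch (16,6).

Total paths to (18,9): C(27,9) = 4686825.
Paths through (16,6): C(22,6) x C(5,3) = 746130.
Avoiding (16,6): 4686825 - 746130.

Final answer: 3940695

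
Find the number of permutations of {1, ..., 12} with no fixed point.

D(n) = (n-1)(D(n-1) + D(n-2)), D(0)=1, D(1)=0.
Building up: D(2)=1, D(3)=2, D(4)=9, D(5)=44, D(6)=265, D(7)=1854, D(8)=14833, D(9)=133496, D(10)=1334961, D(11)=14684570.
D(12) = 11 x (D(11) + D(10)) = 11 x (14684570 + 1334961).

Final answer: D(12) = 176214841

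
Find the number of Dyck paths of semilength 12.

Total monotonic paths to (12,12): C(24,12) = 2704156.
A path is bad iff it touches y = x + 1; reflecting its initial segment maps bad paths bijectively onto all paths to (11,13), of which there are C(24,13) = 2496144.
Valid Dyck paths: 2704156 - 2496144.
(Equivalently, C_{12} = C(24,12)/13 = 2704156/13.)

Final answer: C_{12} = 208012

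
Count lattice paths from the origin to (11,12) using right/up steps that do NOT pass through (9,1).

Total paths to (11,12): C(23,12) = 1352078.
Paths through (9,1): C(10,1) x C(13,11) = 780.
Avoiding (9,1): 1352078 - 780.

Final answer: 1351298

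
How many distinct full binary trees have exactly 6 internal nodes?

This is counted by the nth Catalan number C_n. Here n = 6.
Using C_0 = 1 and C_(k+1) = C_k x 2(2k+1)/(k+2), build up term by term: C_1=1, C_2=2, C_3=5, C_4=14, C_5=42, C_6=132.

Final answer: C_{6} = 132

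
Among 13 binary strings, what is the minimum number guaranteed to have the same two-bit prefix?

There are 4 possible values for two-bit prefix. With 13 binary strings and 4 categories, by pigeonhole: ceiling(13/4).

Final answer: 4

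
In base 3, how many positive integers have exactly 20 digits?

Leading digit: 2 options (nonzero). Other 19 digit(s): 3 options each.
Total: 2 x 3^19.

Final answer: 2324522934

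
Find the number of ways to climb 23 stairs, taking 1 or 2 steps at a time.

Let f(n) count the ways. The last step is size 1 or 2, so f(n) = f(n-1) + f(n-2) with f(1)=1, f(2)=2.
Computing successive values: f(1)=1, f(2)=2, f(3)=3, f(4)=5, f(5)=8, f(6)=13, f(7)=21, f(8)=34, f(9)=55, f(10)=89, f(11)=144, f(12)=233, f(13)=377, f(14)=610, f(15)=987, f(16)=1597, f(17)=2584, f(18)=4181, f(19)=6765, f(20)=10946, f(21)=17711, f(22)=28657, f(23)=46368.

Final answer: 46368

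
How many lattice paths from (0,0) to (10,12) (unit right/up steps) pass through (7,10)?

Paths (0,0)->(7,10): C(17,10) = 19448.
Paths (7,10)->(10,12): C(5,2) = 10.
By multiplication principle: 19448 x 10.

Final answer: 194480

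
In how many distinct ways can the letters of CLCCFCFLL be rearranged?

Letters (C:4, F:2, L:3). Total letters: 9.
Permutations = 9!/(4! x 3! x 2!).

Final answer: 1260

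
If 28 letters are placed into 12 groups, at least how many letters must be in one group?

By the pigeonhole principle: ceiling(28/12).

Final answer: 3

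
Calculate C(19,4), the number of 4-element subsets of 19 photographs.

C(19,4) = 19!/(4! x (19-4)!).

Final answer: C(19,4) = 3876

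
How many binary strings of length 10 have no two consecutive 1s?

Let a(n) count valid strings. If the last bit is 0 the prefix is any valid string of length n-1; if it is 1 the string must end in 01 with a valid prefix of length n-2. So a(n) = a(n-1) + a(n-2), a(1)=2, a(2)=3.
Iterating the recurrence: a(1)=2, a(2)=3, a(3)=5, a(4)=8, a(5)=13, a(6)=21, a(7)=34, a(8)=55, a(9)=89, a(10)=144.

Final answer: 144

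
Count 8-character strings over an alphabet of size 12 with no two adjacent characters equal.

Let g(n) count such strings. g(1) = 12, and each valid string of length n-1 extends in 11 ways (any symbol but the last), so g(n) = 11 g(n-1).
Total: g(8) = 12 x 11^7.

Final answer: 12 x 11^{7} = 233846052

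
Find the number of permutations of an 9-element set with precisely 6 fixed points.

Choose which 6 elements are fixed: C(9,6) = 84.
Derange the remaining 3 using D(j) = (j-1)(D(j-1) + D(j-2)), D(0)=1, D(1)=0: D(2)=1, D(3)=2.
Total: 84 x 2.

Final answer: C(9,6) D(3) = 168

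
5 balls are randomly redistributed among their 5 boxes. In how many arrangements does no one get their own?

Use the recurrence D(n) = (n-1)(D(n-1) + D(n-2)) with D(0)=1, D(1)=0.
D(2) = 1 x (0 + 1) = 1
D(3) = 2 x (1 + 0) = 2
D(4) = 3 x (2 + 1) = 9
D(5) = 4 x (D(4) + D(3)) = 4 x (9 + 2)

Final answer: D(5) = 44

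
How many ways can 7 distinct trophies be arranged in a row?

The number of ways to arrange 7 distinct objects is 7!.

Final answer: 7! = 5040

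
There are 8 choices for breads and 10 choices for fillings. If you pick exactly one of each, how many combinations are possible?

By the multiplication principle: 8 x 10.

Final answer: 80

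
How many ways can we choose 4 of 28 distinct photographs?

C(28,4) = 28!/(4! x 24!).

Final answer: \binom{28}{4} = 20475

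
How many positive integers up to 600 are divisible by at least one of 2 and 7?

Multiples of 2: 300. Multiples of 7: 85. Of both (lcm=14): 42.
By inclusion-exclusion: 300 + 85 - 42.

Final answer: 343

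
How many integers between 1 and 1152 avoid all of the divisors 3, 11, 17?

|div by 3|=384, |div by 11|=104, |div by 17|=67.
|div by 3&11|=34, |div by 3&17|=22, |div by 11&17|=6, |div by all|=2.
By inclusion-exclusion, divisible by at least one: 384+104+67-34-22-6+2 = 495.
Not divisible by any: 1152 - 495.

Final answer: 657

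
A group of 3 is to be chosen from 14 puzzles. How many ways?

C(14,3) = 14!/(3! x 11!).

Final answer: \binom{14}{3} = 364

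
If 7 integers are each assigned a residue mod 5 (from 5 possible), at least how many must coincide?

There are 5 possible values for residue mod 5. With 7 integers and 5 categories, by pigeonhole: ceiling(7/5).

Final answer: 2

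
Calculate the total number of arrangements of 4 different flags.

The number of ways to arrange 4 distinct objects is 4!.

Final answer: 4! = 24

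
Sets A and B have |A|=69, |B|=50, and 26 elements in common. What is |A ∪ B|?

|A union B| = |A| + |B| - |A intersect B| = 69 + 50 - 26.

Final answer: 93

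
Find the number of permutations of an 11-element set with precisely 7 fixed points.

Choose which 7 elements are fixed: C(11,7) = 330.
Derange the remaining 4 using D(j) = (j-1)(D(j-1) + D(j-2)), D(0)=1, D(1)=0: D(2)=1, D(3)=2, D(4)=9.
Total: 330 x 9.

Final answer: C(11,7) D(4) = 2970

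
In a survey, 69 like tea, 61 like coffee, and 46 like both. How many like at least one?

|A union B| = |A| + |B| - |A intersect B| = 69 + 61 - 46.

Final answer: 84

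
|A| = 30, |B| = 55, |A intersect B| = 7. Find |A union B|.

|A union B| = |A| + |B| - |A intersect B| = 30 + 55 - 7.

Final answer: 78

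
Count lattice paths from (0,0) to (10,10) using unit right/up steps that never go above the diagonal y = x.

Total monotonic paths to (10,10): C(20,10) = 184756.
Paths that cross above y=x (reflection bijection): C(20,11) = 167960.
Valid Dyck paths: 184756 - 167960.
(These counts are the Catalan numbers.)

Final answer: C_{10} = 16796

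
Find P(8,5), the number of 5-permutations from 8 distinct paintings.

P(8,5) = 8!/(8-5)! = 8!/3!.

Final answer: P(8,5) = 6720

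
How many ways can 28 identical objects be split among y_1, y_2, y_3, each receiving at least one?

Substitute y'_i = y_i - 1 (so y'_i >= 0). Then sum y'_i = 28 - 3 = 25.
Stars and bars: C(25+3-1, 3-1) = C(27,2).

Final answer: C(27,2) = 351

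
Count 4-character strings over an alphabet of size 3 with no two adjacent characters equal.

Let g(n) count such strings. g(1) = 3, and each valid string of length n-1 extends in 2 ways (any symbol but the last), so g(n) = 2 g(n-1).
Total: g(4) = 3 x 2^3.

Final answer: 3 x 2^{3} = 24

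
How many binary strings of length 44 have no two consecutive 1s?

Let a(n) count valid strings. If the last bit is 0 the prefix is any valid string of length n-1; if it is 1 the string must end in 01 with a valid prefix of length n-2. So a(n) = a(n-1) + a(n-2), a(1)=2, a(2)=3.
Building up term by term: a(1)=2, a(2)=3, a(3)=5, a(4)=8, a(5)=13, a(6)=21, a(7)=34, a(8)=55, a(9)=89, a(10)=144, a(11)=233, a(12)=377, a(13)=610, a(14)=987, a(15)=1597, a(16)=2584, a(17)=4181, a(18)=6765, a(19)=10946, a(20)=17711, a(21)=28657, a(22)=46368, a(23)=75025, a(24)=121393, a(25)=196418, a(26)=317811, a(27)=514229, a(28)=832040, a(29)=1346269, a(30)=2178309, a(31)=3524578, a(32)=5702887, a(33)=9227465, a(34)=14930352, a(35)=24157817, a(36)=39088169, a(37)=63245986, a(38)=102334155, a(39)=165580141, a(40)=267914296, a(41)=433494437, a(42)=701408733, a(43)=1134903170, a(44)=1836311903.

Final answer: 1836311903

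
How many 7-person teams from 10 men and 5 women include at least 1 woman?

Sum over valid woman counts:
C(5,1)C(10,6) = 1050
C(5,2)C(10,5) = 2520
C(5,3)C(10,4) = 2100
C(5,4)C(10,3) = 600
C(5,5)C(10,2) = 45
Total: 1050 + 2520 + 2100 + 600 + 45.

Final answer: 6315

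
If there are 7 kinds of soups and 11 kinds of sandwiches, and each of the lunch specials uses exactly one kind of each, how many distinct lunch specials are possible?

By the multiplication principle: 7 x 11.

Final answer: 77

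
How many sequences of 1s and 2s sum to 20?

Let f(n) count the ways. The last step is size 1 or 2, so f(n) = f(n-1) + f(n-2) with f(1)=1, f(2)=2.
Computing successive values: f(1)=1, f(2)=2, f(3)=3, f(4)=5, f(5)=8, f(6)=13, f(7)=21, f(8)=34, f(9)=55, f(10)=89, f(11)=144, f(12)=233, f(13)=377, f(14)=610, f(15)=987, f(16)=1597, f(17)=2584, f(18)=4181, f(19)=6765, f(20)=10946.

Final answer: 10946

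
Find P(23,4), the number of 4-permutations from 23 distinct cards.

P(23,4) = 23!/(23-4)! = 23!/19!.

Final answer: P(23,4) = 212520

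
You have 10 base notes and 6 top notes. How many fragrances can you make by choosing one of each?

By the multiplication principle: 10 x 6.

Final answer: 60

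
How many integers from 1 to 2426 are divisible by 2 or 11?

Multiples of 2: 1213. Multiples of 11: 220. Of both (lcm=22): 110.
By inclusion-exclusion: 1213 + 220 - 110.

Final answer: 1323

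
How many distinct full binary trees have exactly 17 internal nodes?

The structures are counted by the Catalan number C_n. Here n = 17.
C_n = C(2n,n) - C(2n,n+1), so C_{17} = C(34,17) - C(34,18) = 2333606220 - 2203961430.

Final answer: C_{17} = 129644790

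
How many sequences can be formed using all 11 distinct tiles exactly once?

The number of ways to arrange 11 distinct objects is 11!.

Final answer: 11! = 39916800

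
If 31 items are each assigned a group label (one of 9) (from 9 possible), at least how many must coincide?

There are 9 possible values for group label (one of 9). With 31 items and 9 categories, by pigeonhole: ceiling(31/9).

Final answer: 4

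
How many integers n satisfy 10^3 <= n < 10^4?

The leading digit cannot be 0 (9 options); the other 3 digits can be anything (10 options each).
Total: 9 x 10^3.

Final answer: 9000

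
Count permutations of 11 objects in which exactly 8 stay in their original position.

Choose which 8 elements are fixed: C(11,8) = 165.
Derange the remaining 3 using D(j) = (j-1)(D(j-1) + D(j-2)), D(0)=1, D(1)=0: D(2)=1, D(3)=2.
Total: 165 x 2.

Final answer: C(11,8) D(3) = 330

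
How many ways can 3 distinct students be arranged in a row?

The number of ways to arrange 3 distinct objects is 3!.

Final answer: 3! = 6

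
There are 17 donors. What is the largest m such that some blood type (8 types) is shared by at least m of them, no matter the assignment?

There are 8 possible values for blood type (8 types). With 17 donors and 8 categories, by pigeonhole: ceiling(17/8).

Final answer: 3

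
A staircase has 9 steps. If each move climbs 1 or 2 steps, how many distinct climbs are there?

Let f(n) be the number of climbs. Removing the last move (1 or 2 steps) gives f(n) = f(n-1) + f(n-2); base cases f(1)=1, f(2)=2.
Computing successive values: f(1)=1, f(2)=2, f(3)=3, f(4)=5, f(5)=8, f(6)=13, f(7)=21, f(8)=34, f(9)=55.

Final answer: 55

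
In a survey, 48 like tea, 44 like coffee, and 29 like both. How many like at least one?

|A union B| = |A| + |B| - |A intersect B| = 48 + 44 - 29.

Final answer: 63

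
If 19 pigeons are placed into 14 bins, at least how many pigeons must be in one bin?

By the pigeonhole principle: ceiling(19/14).

Final answer: 2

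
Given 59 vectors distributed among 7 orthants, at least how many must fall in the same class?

By pigeonhole with 59 objects and 7 categories: ceiling(59/7).

Final answer: 9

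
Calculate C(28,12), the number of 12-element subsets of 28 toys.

C(28,12) = 28!/(12! x 16!).

Final answer: \binom{28}{12} = 30421755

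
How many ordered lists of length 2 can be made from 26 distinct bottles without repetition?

P(26,2) = 26!/(26-2)! = 26!/24!.

Final answer: P(26,2) = 650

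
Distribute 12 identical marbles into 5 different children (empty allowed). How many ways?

Stars and bars: C(n+k-1, k-1) = C(16,4).

Final answer: C(16,4) = 1820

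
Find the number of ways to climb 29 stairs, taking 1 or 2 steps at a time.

Let f(n) be the number of climbs. Removing the last move (1 or 2 steps) gives f(n) = f(n-1) + f(n-2); base cases f(1)=1, f(2)=2.
Computing successive values: f(1)=1, f(2)=2, f(3)=3, f(4)=5, f(5)=8, f(6)=13, f(7)=21, f(8)=34, f(9)=55, f(10)=89, f(11)=144, f(12)=233, f(13)=377, f(14)=610, f(15)=987, f(16)=1597, f(17)=2584, f(18)=4181, f(19)=6765, f(20)=10946, f(21)=17711, f(22)=28657, f(23)=46368, f(24)=75025, f(25)=121393, f(26)=196418, f(27)=317811, f(28)=514229, f(29)=832040.

Final answer: 832040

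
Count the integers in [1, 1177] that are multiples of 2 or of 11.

Multiples of 2: 588. Multiples of 11: 107. Of both (lcm=22): 53.
By inclusion-exclusion: 588 + 107 - 53.

Final answer: 642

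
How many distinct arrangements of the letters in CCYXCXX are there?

Letters (C:3, X:3, Y:1). Total letters: 7.
Permutations = 7!/(3! x 3!).

Final answer: 140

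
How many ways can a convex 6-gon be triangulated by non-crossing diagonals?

The structures are counted by the Catalan number C_n. Here n = 6 - 2 = 4.
Using C_0 = 1 and C_(k+1) = C_k x 2(2k+1)/(k+2), build up term by term: C_1=1, C_2=2, C_3=5, C_4=14.

Final answer: C_{4} = 14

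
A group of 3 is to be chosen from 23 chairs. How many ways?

C(23,3) = 23!/(3! x 20!).

Final answer: \binom{23}{3} = 1771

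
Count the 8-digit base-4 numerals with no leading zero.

In base 4, the leading digit has 3 choices (1..3); each of the remaining 7 digits has 4 choices.
Total: 3 x 4^7.

Final answer: 49152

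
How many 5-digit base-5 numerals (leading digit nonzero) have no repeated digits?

First digit: 4 (nonzero). Second: 4 (not first). Third: 3, etc.
Total: 4 x 4 x 3 x 2 x 1.

Final answer: 96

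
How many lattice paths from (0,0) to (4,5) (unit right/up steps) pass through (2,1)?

Paths (0,0)->(2,1): C(3,1) = 3.
Paths (2,1)->(4,5): C(6,4) = 15.
By multiplication principle: 3 x 15.

Final answer: 45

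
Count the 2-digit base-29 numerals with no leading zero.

These are the integers in [29^1, 29^2), so the count is 29^2 - 29^1 = 28 x 29^1.

Final answer: 812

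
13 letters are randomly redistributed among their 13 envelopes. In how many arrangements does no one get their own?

Derangements satisfy D(n) = (n-1)(D(n-1) + D(n-2)), starting from D(0)=1, D(1)=0.
D(2) = 1 x (0 + 1) = 1
D(3) = 2 x (1 + 0) = 2
D(4) = 3 x (2 + 1) = 9
D(5) = 4 x (9 + 2) = 44
D(6) = 5 x (44 + 9) = 265
D(7) = 6 x (265 + 44) = 1854
D(8) = 7 x (1854 + 265) = 14833
D(9) = 8 x (14833 + 1854) = 133496
D(10) = 9 x (133496 + 14833) = 1334961
D(11) = 10 x (1334961 + 133496) = 14684570
D(12) = 11 x (14684570 + 1334961) = 176214841
D(13) = 12 x (D(12) + D(11)) = 12 x (176214841 + 14684570)

Final answer: D(13) = 2290792932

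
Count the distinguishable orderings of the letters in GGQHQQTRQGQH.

Letters (G:3, H:2, Q:5, R:1, T:1). Total letters: 12.
Permutations = 12!/(5! x 3! x 2!).

Final answer: 332640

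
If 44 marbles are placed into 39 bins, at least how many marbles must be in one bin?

By the pigeonhole principle: ceiling(44/39).

Final answer: 2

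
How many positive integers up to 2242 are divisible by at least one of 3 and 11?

Multiples of 3: 747. Multiples of 11: 203. Of both (lcm=33): 67.
By inclusion-exclusion: 747 + 203 - 67.

Final answer: 883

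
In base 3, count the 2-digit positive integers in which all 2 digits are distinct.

First digit: 2 (nonzero). Second: 2 (not first). Third: 1, etc.
Total: 2 x 2.

Final answer: 4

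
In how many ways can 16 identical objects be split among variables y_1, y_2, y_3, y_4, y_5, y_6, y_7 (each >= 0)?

Stars and bars with 16 stars and 6 bars:
C(16+7-1, 7-1) = C(22,6).

Final answer: C(22,6) = 74613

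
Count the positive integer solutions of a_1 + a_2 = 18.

Substitute a'_i = a_i - 1 (so a'_i >= 0). Then sum a'_i = 18 - 2 = 16.
Stars and bars: C(16+2-1, 2-1) = C(17,1).

Final answer: C(17,1) = 17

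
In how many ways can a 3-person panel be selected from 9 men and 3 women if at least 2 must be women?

Sum over valid woman counts:
C(3,2)C(9,1) = 27
C(3,3)C(9,0) = 1
Total: 27 + 1.

Final answer: 28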